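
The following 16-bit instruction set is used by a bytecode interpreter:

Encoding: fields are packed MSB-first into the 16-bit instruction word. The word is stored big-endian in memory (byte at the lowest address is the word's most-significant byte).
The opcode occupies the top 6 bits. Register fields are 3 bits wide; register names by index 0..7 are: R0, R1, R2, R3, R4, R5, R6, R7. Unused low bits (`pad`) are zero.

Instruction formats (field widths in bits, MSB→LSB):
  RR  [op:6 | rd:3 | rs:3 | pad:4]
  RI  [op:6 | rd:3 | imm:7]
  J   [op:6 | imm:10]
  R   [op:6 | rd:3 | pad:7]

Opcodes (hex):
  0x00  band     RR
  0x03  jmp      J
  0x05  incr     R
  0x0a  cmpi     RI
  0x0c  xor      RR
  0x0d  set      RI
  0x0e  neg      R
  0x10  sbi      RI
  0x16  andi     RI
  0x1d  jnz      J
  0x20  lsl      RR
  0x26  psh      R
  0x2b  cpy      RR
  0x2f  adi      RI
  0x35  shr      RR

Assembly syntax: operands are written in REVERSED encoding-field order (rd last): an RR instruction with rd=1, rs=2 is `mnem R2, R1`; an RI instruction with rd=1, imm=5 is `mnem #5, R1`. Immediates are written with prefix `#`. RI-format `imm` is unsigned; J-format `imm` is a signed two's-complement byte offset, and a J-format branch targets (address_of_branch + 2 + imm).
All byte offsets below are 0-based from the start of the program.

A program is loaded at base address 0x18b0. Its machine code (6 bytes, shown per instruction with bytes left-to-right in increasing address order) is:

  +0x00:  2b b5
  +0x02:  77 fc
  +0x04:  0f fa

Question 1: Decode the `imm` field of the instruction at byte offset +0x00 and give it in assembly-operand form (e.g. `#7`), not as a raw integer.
off 0x00: read 2b b5 as big → 0x2bb5
  opcode bits[15:10]=0xa: cmpi/RI
  rd@[9:7]=0x7 ⇒ R7
  imm@[6:0]=0x35 ⇒ #53

#53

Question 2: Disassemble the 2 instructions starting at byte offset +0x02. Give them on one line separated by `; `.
off 0x02: read 77 fc as big → 0x77fc
  opcode bits[15:10]=0x1d: jnz/J
  [9:0] imm=1020 (s10→-4) = #-4
off 0x04: read 0f fa as big → 0x0ffa
  opcode bits[15:10]=0x3: jmp/J
  [9:0] imm=1018 (s10→-6) = #-6

jnz #-4; jmp #-6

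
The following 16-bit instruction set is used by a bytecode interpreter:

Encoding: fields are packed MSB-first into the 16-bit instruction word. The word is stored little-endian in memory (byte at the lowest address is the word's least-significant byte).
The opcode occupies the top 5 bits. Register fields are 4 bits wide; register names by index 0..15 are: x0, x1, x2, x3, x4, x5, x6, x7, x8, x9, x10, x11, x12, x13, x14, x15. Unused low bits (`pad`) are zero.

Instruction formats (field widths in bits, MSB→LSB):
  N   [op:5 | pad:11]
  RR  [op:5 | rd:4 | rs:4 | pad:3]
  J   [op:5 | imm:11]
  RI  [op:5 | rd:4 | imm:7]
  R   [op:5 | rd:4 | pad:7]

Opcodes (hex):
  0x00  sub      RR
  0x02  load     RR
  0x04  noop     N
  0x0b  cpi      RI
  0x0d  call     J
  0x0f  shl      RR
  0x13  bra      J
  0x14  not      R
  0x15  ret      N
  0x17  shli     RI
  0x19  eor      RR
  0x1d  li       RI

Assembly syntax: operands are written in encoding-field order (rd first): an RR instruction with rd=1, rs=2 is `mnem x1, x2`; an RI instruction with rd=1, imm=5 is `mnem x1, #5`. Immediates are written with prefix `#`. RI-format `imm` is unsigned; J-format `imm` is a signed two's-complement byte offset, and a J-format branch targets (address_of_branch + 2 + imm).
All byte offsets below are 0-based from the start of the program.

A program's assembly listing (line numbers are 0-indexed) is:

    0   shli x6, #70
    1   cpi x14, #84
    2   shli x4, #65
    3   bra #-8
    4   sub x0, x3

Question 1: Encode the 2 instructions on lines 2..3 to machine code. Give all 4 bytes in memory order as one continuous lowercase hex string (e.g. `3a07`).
41baf89f

L2: shli op=0x17:5|rd=4:4|imm=65:7 ⇒ 0xba41 ⇒ little 41 ba
L3: bra op=0x13:5|imm=-8:11 ⇒ 0x9ff8 ⇒ little f8 9f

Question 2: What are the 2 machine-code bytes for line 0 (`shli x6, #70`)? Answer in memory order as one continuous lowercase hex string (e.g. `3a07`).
46bb

L0: shli op=0x17:5|rd=6:4|imm=70:7 ⇒ 0xbb46 ⇒ little 46 bb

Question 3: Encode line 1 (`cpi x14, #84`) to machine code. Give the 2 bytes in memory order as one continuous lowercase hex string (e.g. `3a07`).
545f

L1: cpi op=0xb:5|rd=14:4|imm=84:7 ⇒ 0x5f54 ⇒ little 54 5f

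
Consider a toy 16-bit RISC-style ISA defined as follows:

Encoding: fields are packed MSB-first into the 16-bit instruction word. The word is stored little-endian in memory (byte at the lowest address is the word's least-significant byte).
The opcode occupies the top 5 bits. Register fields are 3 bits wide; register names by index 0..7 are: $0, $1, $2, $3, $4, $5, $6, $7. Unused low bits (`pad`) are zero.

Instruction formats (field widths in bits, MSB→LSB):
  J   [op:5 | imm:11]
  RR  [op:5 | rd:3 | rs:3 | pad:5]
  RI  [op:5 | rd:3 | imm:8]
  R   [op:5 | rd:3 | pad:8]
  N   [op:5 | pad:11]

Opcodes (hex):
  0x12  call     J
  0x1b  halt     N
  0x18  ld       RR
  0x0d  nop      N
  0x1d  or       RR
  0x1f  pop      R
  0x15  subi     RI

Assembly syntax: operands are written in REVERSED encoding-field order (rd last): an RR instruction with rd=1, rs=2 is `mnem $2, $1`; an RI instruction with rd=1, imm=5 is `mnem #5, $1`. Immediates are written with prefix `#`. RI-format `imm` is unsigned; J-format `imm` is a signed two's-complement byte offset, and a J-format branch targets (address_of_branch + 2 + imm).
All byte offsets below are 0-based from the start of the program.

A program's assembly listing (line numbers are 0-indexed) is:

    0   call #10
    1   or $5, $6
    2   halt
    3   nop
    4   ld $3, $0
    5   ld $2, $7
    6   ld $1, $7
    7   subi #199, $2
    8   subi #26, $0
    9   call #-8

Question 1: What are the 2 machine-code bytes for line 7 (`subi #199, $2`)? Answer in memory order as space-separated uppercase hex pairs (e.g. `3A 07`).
line 7 (subi): pack op=0x15:5|rd=2:3|imm=199:8 = 0xaac7; little→ c7 aa

C7 AA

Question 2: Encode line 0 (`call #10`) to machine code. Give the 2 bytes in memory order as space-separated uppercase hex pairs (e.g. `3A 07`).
0. call fields op=0x12:5|imm=10:11 → word 900ah → 0a 90

0A 90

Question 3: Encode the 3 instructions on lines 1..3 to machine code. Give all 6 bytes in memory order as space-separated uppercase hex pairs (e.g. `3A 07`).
1. or fields op=0x1d:5|rd=6:3|rs=5:3|pad=0:5 → word eea0h → a0 ee
2. halt fields op=0x1b:5|pad=0:11 → word d800h → 00 d8
3. nop fields op=0xd:5|pad=0:11 → word 6800h → 00 68

A0 EE 00 D8 00 68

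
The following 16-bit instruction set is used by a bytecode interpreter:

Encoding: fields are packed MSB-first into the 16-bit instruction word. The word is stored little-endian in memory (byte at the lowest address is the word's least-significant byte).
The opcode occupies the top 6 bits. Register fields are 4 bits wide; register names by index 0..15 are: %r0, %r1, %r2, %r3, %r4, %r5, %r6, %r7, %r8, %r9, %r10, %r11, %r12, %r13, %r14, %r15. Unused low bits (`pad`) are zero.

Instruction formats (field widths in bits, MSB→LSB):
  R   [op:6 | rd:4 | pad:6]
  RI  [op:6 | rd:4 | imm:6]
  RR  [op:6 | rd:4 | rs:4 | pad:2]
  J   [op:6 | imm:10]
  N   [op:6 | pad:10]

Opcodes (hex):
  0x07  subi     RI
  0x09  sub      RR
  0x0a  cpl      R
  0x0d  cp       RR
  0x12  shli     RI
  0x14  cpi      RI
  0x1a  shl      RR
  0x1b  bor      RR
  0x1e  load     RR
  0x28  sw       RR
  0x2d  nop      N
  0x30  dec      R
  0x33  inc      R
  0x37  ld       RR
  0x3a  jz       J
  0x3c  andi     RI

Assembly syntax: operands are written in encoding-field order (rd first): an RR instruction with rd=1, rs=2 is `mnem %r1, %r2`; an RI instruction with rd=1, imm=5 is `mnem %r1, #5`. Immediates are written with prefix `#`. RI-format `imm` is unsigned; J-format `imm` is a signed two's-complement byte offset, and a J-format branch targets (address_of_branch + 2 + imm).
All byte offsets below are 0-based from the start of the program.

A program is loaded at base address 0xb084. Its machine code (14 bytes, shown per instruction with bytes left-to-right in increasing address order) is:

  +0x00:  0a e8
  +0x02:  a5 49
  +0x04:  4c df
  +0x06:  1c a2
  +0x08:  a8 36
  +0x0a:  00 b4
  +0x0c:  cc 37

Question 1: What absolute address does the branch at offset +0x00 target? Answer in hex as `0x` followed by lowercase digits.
off 0x00: read 0a e8 as little → 0xe80a
  top 6b → 0x3a → jz [J]
  imm@[9:0]=0xa ⇒ #10
  target = base 0xb084 + off 0x00 + 2 + imm 10 = 0xb090

0xb090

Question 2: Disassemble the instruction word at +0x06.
sw %r8, %r7

@+06  little-endian(1c a2) = 0xa21c
  opcode bits[15:10]=0x28: sw/RR
  rd@[9:6]=0x8 ⇒ %r8
  rs@[5:2]=0x7 ⇒ %r7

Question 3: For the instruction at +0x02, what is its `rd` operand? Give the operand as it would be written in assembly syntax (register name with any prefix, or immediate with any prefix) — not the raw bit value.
+0x02: a5 49 ⇒ word 0x49a5 (little)
  op=0x49a5>>10=0x12 ⇒ shli (RI)
  rd@[9:6]=0x6 ⇒ %r6
  imm@[5:0]=0x25 ⇒ #37

%r6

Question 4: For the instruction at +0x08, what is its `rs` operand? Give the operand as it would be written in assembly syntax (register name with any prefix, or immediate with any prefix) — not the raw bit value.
off 0x08: read a8 36 as little → 0x36a8
  top 6b → 0xd → cp [RR]
  rd@[9:6]=0xa ⇒ %r10
  rs@[5:2]=0xa ⇒ %r10

%r10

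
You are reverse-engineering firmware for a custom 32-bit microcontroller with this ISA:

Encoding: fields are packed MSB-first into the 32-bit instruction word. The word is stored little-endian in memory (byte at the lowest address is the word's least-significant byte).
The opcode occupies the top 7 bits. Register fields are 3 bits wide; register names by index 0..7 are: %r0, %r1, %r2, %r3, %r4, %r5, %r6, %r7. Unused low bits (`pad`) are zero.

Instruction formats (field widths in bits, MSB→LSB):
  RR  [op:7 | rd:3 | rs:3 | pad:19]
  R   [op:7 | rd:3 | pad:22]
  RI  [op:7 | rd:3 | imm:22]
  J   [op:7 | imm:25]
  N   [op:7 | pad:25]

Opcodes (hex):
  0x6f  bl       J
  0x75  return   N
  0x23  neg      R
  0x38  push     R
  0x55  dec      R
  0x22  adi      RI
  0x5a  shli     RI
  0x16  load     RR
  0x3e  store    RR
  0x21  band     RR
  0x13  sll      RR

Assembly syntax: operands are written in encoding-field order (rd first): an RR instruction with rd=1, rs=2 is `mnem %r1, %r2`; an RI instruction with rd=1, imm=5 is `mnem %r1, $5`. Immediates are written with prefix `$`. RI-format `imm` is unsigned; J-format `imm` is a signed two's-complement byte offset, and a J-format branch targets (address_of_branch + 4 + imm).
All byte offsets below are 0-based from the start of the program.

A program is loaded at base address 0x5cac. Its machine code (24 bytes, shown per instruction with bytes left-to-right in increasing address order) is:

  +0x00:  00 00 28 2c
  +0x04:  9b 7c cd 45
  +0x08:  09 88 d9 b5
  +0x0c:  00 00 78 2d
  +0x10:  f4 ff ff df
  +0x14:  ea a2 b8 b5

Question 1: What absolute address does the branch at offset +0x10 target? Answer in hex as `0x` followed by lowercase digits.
0x5cb4

@+10  little-endian(f4 ff ff df) = 0xdffffff4
  top 7b → 0x6f → bl [J]
  imm@[24:0]=0x1fffff4 (s25→-12) ⇒ $-12
  target = base 0x5cac + off 0x10 + 4 + imm -12 = 0x5cb4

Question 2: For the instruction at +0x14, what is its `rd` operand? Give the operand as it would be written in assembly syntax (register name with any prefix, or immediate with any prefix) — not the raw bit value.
%r6

+0x14: ea a2 b8 b5 ⇒ word 0xb5b8a2ea (little)
  opcode bits[31:25]=0x5a: shli/RI
  rd: (w>>22)&0x7=0x6 → %r6
  imm: (w>>0)&0x3fffff=0x38a2ea → $3711722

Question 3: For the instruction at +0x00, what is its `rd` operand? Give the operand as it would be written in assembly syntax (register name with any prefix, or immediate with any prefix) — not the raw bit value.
@+00  little-endian(00 00 28 2c) = 0x2c280000
  opcode bits[31:25]=0x16: load/RR
  rd: (w>>22)&0x7=0x0 → %r0
  rs: (w>>19)&0x7=0x5 → %r5

%r0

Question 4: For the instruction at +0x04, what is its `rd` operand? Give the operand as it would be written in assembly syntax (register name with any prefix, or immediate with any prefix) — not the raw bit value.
+0x04: 9b 7c cd 45 ⇒ word 0x45cd7c9b (little)
  op=0x45cd7c9b>>25=0x22 ⇒ adi (RI)
  rd: (w>>22)&0x7=0x7 → %r7
  imm: (w>>0)&0x3fffff=0xd7c9b → $883867

%r7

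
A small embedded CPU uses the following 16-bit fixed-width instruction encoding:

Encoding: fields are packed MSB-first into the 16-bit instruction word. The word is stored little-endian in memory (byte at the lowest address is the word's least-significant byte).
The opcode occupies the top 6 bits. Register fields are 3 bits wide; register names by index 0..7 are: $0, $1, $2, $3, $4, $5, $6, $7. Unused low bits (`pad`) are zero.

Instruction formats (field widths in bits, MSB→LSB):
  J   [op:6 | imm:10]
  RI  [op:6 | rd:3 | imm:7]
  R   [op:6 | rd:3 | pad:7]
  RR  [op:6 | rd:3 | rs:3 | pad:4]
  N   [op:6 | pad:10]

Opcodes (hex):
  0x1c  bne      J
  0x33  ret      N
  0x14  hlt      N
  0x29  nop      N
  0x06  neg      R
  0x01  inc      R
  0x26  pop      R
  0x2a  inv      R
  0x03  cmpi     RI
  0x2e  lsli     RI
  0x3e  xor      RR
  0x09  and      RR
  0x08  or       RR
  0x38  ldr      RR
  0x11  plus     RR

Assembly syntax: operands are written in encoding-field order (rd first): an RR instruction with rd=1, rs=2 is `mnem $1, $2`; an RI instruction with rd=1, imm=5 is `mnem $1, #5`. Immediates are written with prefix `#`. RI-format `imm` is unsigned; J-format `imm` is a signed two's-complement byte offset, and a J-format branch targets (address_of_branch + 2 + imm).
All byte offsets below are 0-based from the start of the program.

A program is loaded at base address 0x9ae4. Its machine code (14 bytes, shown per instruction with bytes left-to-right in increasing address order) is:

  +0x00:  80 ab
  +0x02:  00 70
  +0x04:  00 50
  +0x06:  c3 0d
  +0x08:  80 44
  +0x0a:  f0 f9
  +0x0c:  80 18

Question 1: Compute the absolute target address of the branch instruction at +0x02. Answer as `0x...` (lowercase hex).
+0x02: 00 70 ⇒ word 0x7000 (little)
  op=0x7000>>10=0x1c ⇒ bne (J)
  imm@[9:0]=0x0 ⇒ #0
  target = base 0x9ae4 + off 0x02 + 2 + imm 0 = 0x9ae8

0x9ae8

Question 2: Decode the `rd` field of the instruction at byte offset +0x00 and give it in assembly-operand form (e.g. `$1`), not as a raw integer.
@+00  little-endian(80 ab) = 0xab80
  top 6b → 0x2a → inv [R]
  rd: (w>>7)&0x7=0x7 → $7

$7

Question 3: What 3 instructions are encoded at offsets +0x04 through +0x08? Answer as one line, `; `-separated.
+0x04: 00 50 ⇒ word 0x5000 (little)
  op=0x5000>>10=0x14 ⇒ hlt (N)
+0x06: c3 0d ⇒ word 0x0dc3 (little)
  op=0x0dc3>>10=0x3 ⇒ cmpi (RI)
  [9:7] rd=3 = $3
  [6:0] imm=67 = #67
+0x08: 80 44 ⇒ word 0x4480 (little)
  op=0x4480>>10=0x11 ⇒ plus (RR)
  [9:7] rd=1 = $1
  [6:4] rs=0 = $0

hlt; cmpi $3, #67; plus $1, $0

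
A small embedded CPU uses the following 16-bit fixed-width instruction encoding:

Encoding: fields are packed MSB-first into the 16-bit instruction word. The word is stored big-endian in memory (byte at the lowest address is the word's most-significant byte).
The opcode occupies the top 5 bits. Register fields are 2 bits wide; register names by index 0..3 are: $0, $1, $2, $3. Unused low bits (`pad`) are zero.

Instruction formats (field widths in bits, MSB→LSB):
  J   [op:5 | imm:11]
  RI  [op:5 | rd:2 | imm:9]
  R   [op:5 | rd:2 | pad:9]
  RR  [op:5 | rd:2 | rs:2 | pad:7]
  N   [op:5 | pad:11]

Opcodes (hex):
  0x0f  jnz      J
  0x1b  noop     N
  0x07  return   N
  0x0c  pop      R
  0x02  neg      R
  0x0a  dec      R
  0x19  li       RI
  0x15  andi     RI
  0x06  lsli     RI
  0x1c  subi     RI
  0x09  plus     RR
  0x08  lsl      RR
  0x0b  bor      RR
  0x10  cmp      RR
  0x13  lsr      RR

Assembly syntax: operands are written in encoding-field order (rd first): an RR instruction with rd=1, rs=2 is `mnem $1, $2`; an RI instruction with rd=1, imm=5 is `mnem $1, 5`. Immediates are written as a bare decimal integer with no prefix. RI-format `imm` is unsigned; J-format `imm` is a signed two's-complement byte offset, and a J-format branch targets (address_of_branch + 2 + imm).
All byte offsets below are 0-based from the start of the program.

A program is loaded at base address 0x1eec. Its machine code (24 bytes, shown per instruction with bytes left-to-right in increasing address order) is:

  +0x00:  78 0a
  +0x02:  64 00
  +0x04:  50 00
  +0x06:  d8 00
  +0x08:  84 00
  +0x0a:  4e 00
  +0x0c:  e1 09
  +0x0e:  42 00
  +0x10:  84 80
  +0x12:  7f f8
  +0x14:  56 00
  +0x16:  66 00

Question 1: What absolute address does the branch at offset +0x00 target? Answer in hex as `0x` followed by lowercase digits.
0x1ef8

[00] 78 0a → 0x780a
  opcode bits[15:11]=0xf: jnz/J
  imm@[10:0]=0xa ⇒ 10
  target = base 0x1eec + off 0x00 + 2 + imm 10 = 0x1ef8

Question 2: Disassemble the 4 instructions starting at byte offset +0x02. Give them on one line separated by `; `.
off 0x02: read 64 00 as big → 0x6400
  opcode bits[15:11]=0xc: pop/R
  [10:9] rd=2 = $2
off 0x04: read 50 00 as big → 0x5000
  opcode bits[15:11]=0xa: dec/R
  [10:9] rd=0 = $0
off 0x06: read d8 00 as big → 0xd800
  opcode bits[15:11]=0x1b: noop/N
off 0x08: read 84 00 as big → 0x8400
  opcode bits[15:11]=0x10: cmp/RR
  [10:9] rd=2 = $2
  [8:7] rs=0 = $0

pop $2; dec $0; noop; cmp $2, $0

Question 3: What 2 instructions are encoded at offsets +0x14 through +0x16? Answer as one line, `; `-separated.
off 0x14: read 56 00 as big → 0x5600
  opcode bits[15:11]=0xa: dec/R
  rd@[10:9]=0x3 ⇒ $3
off 0x16: read 66 00 as big → 0x6600
  opcode bits[15:11]=0xc: pop/R
  rd@[10:9]=0x3 ⇒ $3

dec $3; pop $3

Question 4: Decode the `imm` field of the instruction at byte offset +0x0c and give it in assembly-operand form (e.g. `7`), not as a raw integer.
[0c] e1 09 → 0xe109
  op=0xe109>>11=0x1c ⇒ subi (RI)
  rd@[10:9]=0x0 ⇒ $0
  imm@[8:0]=0x109 ⇒ 265

265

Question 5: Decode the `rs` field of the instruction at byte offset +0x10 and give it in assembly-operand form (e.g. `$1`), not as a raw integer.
@+10  big-endian(84 80) = 0x8480
  top 5b → 0x10 → cmp [RR]
  rd@[10:9]=0x2 ⇒ $2
  rs@[8:7]=0x1 ⇒ $1

$1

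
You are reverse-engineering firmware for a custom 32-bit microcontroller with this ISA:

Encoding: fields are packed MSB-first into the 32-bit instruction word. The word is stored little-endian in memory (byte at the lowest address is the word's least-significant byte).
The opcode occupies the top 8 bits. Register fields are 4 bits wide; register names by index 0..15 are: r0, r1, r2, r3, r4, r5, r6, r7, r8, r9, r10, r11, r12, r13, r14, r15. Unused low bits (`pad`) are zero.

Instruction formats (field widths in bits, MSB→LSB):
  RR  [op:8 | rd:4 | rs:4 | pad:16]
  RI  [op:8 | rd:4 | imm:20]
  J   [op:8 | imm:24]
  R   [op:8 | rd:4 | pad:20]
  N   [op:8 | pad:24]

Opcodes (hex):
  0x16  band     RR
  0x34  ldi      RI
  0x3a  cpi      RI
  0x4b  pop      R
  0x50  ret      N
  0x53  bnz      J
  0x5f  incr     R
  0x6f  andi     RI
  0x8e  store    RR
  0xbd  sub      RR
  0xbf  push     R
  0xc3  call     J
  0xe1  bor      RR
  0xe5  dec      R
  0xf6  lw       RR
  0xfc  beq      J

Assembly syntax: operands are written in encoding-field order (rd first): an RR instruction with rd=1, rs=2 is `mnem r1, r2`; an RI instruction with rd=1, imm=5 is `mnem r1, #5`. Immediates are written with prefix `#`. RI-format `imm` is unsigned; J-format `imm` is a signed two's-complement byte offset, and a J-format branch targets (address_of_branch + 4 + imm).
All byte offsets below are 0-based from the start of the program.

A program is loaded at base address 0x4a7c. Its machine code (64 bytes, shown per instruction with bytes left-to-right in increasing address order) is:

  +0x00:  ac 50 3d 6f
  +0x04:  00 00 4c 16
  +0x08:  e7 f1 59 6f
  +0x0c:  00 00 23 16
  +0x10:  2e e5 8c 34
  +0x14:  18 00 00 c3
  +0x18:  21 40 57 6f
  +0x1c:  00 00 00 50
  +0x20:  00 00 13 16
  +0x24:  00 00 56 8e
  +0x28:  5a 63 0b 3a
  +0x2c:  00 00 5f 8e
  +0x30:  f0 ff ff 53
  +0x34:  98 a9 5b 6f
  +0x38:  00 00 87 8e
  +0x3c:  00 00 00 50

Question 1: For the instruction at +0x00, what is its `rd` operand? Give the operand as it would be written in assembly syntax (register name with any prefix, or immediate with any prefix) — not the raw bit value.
r3

@+00  little-endian(ac 50 3d 6f) = 0x6f3d50ac
  op=0x6f3d50ac>>24=0x6f ⇒ andi (RI)
  rd: (w>>20)&0xf=0x3 → r3
  imm: (w>>0)&0xfffff=0xd50ac → #872620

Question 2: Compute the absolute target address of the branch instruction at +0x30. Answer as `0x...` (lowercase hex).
@+30  little-endian(f0 ff ff 53) = 0x53fffff0
  top 8b → 0x53 → bnz [J]
  imm: (w>>0)&0xffffff=0xfffff0 (s24→-16) → #-16
  target = base 0x4a7c + off 0x30 + 4 + imm -16 = 0x4aa0

0x4aa0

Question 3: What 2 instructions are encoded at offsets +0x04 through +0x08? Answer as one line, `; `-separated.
+0x04: 00 00 4c 16 ⇒ word 0x164c0000 (little)
  opcode bits[31:24]=0x16: band/RR
  rd: (w>>20)&0xf=0x4 → r4
  rs: (w>>16)&0xf=0xc → r12
+0x08: e7 f1 59 6f ⇒ word 0x6f59f1e7 (little)
  opcode bits[31:24]=0x6f: andi/RI
  rd: (w>>20)&0xf=0x5 → r5
  imm: (w>>0)&0xfffff=0x9f1e7 → #651751

band r4, r12; andi r5, #651751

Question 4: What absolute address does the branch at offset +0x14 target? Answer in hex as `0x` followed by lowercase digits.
[14] 18 00 00 c3 → 0xc3000018
  top 8b → 0xc3 → call [J]
  [23:0] imm=24 = #24
  target = base 0x4a7c + off 0x14 + 4 + imm 24 = 0x4aac

0x4aac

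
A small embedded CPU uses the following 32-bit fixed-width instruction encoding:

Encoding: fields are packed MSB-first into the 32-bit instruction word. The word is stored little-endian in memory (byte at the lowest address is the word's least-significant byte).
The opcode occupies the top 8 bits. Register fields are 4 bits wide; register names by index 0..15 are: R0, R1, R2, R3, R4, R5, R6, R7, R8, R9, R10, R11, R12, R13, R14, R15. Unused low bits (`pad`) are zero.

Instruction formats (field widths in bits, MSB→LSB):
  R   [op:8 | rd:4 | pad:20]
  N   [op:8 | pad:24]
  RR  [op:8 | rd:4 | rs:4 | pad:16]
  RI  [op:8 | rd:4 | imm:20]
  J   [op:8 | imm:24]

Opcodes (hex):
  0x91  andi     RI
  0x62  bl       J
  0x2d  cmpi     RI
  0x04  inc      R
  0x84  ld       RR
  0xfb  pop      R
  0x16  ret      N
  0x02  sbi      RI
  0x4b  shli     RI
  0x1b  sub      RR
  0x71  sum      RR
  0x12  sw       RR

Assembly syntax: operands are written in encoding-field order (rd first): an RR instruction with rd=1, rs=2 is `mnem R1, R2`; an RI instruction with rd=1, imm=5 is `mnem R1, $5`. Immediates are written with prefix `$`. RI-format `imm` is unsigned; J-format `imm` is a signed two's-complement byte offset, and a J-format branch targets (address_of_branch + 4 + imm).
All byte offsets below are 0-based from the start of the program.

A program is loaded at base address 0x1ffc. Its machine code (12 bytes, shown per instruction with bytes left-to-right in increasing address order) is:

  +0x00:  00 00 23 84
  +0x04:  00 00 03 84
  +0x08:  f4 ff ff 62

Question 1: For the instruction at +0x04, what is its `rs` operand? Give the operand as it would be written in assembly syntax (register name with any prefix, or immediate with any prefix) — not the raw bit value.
@+04  little-endian(00 00 03 84) = 0x84030000
  opcode bits[31:24]=0x84: ld/RR
  rd@[23:20]=0x0 ⇒ R0
  rs@[19:16]=0x3 ⇒ R3

R3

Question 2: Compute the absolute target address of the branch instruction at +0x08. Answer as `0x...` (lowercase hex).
@+08  little-endian(f4 ff ff 62) = 0x62fffff4
  top 8b → 0x62 → bl [J]
  [23:0] imm=16777204 (s24→-12) = $-12
  target = base 0x1ffc + off 0x08 + 4 + imm -12 = 0x1ffc

0x1ffc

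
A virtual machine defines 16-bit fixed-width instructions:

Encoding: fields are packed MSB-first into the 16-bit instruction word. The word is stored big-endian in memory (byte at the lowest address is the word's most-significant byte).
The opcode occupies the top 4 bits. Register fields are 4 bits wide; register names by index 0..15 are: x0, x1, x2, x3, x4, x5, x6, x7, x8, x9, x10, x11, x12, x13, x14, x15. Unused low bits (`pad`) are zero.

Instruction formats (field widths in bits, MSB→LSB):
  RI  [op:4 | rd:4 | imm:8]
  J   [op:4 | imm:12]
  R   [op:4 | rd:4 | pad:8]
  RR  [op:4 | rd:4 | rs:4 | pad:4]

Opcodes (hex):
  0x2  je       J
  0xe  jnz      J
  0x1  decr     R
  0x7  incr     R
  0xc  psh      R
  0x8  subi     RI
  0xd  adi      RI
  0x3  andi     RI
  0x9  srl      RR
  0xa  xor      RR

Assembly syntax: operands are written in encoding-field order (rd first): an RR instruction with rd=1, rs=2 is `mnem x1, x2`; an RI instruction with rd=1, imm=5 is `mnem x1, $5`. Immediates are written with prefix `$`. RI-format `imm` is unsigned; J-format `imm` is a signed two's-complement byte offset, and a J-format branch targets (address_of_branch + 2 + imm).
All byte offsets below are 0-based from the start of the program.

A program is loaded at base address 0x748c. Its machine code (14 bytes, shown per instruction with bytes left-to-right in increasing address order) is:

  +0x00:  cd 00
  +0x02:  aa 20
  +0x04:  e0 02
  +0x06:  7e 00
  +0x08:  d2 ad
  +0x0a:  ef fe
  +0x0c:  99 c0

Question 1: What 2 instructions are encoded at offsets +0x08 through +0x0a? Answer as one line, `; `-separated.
adi x2, $173; jnz $-2

@+08  big-endian(d2 ad) = 0xd2ad
  op=0xd2ad>>12=0xd ⇒ adi (RI)
  rd: (w>>8)&0xf=0x2 → x2
  imm: (w>>0)&0xff=0xad → $173
@+0a  big-endian(ef fe) = 0xeffe
  op=0xeffe>>12=0xe ⇒ jnz (J)
  imm: (w>>0)&0xfff=0xffe (s12→-2) → $-2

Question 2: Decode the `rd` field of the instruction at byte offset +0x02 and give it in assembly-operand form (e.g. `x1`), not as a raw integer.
x10

+0x02: aa 20 ⇒ word 0xaa20 (big)
  opcode bits[15:12]=0xa: xor/RR
  [11:8] rd=10 = x10
  [7:4] rs=2 = x2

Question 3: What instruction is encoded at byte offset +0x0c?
@+0c  big-endian(99 c0) = 0x99c0
  opcode bits[15:12]=0x9: srl/RR
  rd@[11:8]=0x9 ⇒ x9
  rs@[7:4]=0xc ⇒ x12

srl x9, x12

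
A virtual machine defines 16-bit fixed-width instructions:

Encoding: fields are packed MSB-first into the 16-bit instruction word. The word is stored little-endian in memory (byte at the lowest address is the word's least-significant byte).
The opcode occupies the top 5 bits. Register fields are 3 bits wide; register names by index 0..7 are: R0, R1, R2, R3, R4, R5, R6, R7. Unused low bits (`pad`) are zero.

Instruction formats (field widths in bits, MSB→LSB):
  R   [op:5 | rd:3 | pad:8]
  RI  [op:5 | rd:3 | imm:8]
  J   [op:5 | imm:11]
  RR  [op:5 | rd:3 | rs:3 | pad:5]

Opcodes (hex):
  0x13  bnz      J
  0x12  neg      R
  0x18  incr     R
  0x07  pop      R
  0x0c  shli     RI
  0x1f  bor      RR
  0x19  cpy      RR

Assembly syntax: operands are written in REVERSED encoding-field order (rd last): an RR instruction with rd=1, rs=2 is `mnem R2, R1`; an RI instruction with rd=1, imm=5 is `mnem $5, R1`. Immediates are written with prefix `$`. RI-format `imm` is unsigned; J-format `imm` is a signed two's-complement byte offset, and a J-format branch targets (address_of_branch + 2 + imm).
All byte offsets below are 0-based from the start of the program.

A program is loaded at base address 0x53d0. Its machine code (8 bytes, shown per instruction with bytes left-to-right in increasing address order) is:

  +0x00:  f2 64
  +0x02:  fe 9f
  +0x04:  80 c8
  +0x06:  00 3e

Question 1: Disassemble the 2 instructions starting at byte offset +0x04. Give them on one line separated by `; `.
+0x04: 80 c8 ⇒ word 0xc880 (little)
  op=0xc880>>11=0x19 ⇒ cpy (RR)
  [10:8] rd=0 = R0
  [7:5] rs=4 = R4
+0x06: 00 3e ⇒ word 0x3e00 (little)
  op=0x3e00>>11=0x7 ⇒ pop (R)
  [10:8] rd=6 = R6

cpy R4, R0; pop R6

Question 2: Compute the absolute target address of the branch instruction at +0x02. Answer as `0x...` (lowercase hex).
0x53d2

+0x02: fe 9f ⇒ word 0x9ffe (little)
  op=0x9ffe>>11=0x13 ⇒ bnz (J)
  imm: (w>>0)&0x7ff=0x7fe (s11→-2) → $-2
  target = base 0x53d0 + off 0x02 + 2 + imm -2 = 0x53d2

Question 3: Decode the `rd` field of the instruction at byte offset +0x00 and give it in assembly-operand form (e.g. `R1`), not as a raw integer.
off 0x00: read f2 64 as little → 0x64f2
  op=0x64f2>>11=0xc ⇒ shli (RI)
  rd@[10:8]=0x4 ⇒ R4
  imm@[7:0]=0xf2 ⇒ $242

R4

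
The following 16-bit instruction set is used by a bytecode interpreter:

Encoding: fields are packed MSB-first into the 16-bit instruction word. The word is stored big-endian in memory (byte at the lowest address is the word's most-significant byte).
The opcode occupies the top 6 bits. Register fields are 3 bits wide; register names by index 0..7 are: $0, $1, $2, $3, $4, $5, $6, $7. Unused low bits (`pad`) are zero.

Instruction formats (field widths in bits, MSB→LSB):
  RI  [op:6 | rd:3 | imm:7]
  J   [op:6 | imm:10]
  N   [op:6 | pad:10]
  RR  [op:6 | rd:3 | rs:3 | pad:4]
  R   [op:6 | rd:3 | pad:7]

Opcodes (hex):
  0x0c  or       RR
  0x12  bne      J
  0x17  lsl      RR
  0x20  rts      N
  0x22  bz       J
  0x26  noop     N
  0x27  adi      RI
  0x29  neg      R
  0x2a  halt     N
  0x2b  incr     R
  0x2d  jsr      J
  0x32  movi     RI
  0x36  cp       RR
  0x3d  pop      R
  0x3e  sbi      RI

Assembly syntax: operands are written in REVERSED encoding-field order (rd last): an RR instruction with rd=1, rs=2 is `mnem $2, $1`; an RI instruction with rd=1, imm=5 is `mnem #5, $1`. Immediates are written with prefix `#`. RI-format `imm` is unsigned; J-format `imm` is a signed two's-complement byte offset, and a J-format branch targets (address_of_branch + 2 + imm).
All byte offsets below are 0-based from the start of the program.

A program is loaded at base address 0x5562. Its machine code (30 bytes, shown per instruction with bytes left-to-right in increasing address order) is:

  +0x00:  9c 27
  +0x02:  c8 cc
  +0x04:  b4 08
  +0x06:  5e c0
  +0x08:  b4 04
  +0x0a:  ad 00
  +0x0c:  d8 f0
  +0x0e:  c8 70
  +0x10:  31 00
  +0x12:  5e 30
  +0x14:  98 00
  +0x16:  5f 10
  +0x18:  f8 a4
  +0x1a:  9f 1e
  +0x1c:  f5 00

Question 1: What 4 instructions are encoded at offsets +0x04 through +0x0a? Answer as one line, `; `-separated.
jsr #8; lsl $4, $5; jsr #4; incr $2

off 0x04: read b4 08 as big → 0xb408
  opcode bits[15:10]=0x2d: jsr/J
  imm@[9:0]=0x8 ⇒ #8
off 0x06: read 5e c0 as big → 0x5ec0
  opcode bits[15:10]=0x17: lsl/RR
  rd@[9:7]=0x5 ⇒ $5
  rs@[6:4]=0x4 ⇒ $4
off 0x08: read b4 04 as big → 0xb404
  opcode bits[15:10]=0x2d: jsr/J
  imm@[9:0]=0x4 ⇒ #4
off 0x0a: read ad 00 as big → 0xad00
  opcode bits[15:10]=0x2b: incr/R
  rd@[9:7]=0x2 ⇒ $2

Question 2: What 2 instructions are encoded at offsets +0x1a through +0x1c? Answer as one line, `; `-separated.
adi #30, $6; pop $2

@+1a  big-endian(9f 1e) = 0x9f1e
  opcode bits[15:10]=0x27: adi/RI
  rd: (w>>7)&0x7=0x6 → $6
  imm: (w>>0)&0x7f=0x1e → #30
@+1c  big-endian(f5 00) = 0xf500
  opcode bits[15:10]=0x3d: pop/R
  rd: (w>>7)&0x7=0x2 → $2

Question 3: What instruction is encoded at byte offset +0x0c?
[0c] d8 f0 → 0xd8f0
  top 6b → 0x36 → cp [RR]
  [9:7] rd=1 = $1
  [6:4] rs=7 = $7

cp $7, $1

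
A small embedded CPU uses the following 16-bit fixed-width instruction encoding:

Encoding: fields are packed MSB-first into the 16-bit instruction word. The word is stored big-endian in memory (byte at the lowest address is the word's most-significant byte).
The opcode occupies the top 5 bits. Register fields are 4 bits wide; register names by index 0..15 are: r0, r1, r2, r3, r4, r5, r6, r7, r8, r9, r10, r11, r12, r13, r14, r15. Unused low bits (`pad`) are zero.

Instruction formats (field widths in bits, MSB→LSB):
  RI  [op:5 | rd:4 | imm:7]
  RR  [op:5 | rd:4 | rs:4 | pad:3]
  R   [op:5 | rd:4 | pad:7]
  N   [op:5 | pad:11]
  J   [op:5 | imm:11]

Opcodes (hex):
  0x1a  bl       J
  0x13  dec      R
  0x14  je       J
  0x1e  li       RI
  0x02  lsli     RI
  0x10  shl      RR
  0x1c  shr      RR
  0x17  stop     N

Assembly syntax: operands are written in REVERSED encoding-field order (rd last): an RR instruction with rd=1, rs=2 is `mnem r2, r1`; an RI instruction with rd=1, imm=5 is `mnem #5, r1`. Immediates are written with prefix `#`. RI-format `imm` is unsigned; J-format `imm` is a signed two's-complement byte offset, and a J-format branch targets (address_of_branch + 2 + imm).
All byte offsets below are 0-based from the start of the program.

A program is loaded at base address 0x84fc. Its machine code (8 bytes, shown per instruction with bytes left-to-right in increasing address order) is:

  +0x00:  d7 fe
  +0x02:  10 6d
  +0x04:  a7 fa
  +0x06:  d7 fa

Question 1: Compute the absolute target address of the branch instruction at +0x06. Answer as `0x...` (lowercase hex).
0x84fe

+0x06: d7 fa ⇒ word 0xd7fa (big)
  opcode bits[15:11]=0x1a: bl/J
  [10:0] imm=2042 (s11→-6) = #-6
  target = base 0x84fc + off 0x06 + 2 + imm -6 = 0x84fe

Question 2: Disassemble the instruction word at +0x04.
+0x04: a7 fa ⇒ word 0xa7fa (big)
  op=0xa7fa>>11=0x14 ⇒ je (J)
  [10:0] imm=2042 (s11→-6) = #-6

je #-6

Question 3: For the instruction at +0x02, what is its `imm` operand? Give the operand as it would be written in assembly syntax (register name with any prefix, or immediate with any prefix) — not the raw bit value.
@+02  big-endian(10 6d) = 0x106d
  top 5b → 0x2 → lsli [RI]
  rd: (w>>7)&0xf=0x0 → r0
  imm: (w>>0)&0x7f=0x6d → #109

#109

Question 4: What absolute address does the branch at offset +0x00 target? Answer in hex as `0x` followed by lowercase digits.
0x84fc

off 0x00: read d7 fe as big → 0xd7fe
  op=0xd7fe>>11=0x1a ⇒ bl (J)
  imm@[10:0]=0x7fe (s11→-2) ⇒ #-2
  target = base 0x84fc + off 0x00 + 2 + imm -2 = 0x84fc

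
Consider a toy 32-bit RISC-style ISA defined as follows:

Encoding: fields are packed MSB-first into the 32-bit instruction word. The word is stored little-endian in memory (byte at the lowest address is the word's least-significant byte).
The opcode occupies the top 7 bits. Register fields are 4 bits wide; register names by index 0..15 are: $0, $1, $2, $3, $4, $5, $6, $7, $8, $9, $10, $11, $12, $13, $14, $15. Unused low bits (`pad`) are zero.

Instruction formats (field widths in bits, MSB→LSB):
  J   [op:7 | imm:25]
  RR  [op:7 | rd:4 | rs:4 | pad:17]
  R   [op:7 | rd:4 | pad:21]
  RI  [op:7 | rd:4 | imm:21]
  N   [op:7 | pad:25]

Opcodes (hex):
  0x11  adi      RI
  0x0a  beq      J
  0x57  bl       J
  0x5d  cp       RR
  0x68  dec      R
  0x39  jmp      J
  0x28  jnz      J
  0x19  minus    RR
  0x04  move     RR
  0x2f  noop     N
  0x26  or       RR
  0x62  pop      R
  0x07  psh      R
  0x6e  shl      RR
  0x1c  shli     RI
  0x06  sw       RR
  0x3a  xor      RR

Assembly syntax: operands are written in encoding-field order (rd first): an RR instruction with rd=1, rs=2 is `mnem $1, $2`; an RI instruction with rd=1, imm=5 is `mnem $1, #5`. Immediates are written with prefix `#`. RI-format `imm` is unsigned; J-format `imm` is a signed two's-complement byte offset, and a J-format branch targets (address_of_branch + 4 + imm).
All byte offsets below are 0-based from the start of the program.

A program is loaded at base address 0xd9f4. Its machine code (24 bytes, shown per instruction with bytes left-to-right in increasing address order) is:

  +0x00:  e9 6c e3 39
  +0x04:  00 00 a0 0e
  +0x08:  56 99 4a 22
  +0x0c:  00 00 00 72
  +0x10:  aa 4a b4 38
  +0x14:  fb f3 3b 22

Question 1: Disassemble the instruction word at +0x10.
@+10  little-endian(aa 4a b4 38) = 0x38b44aaa
  op=0x38b44aaa>>25=0x1c ⇒ shli (RI)
  rd@[24:21]=0x5 ⇒ $5
  imm@[20:0]=0x144aaa ⇒ #1329834

shli $5, #1329834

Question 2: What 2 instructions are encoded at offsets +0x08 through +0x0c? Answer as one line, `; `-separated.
off 0x08: read 56 99 4a 22 as little → 0x224a9956
  opcode bits[31:25]=0x11: adi/RI
  [24:21] rd=2 = $2
  [20:0] imm=694614 = #694614
off 0x0c: read 00 00 00 72 as little → 0x72000000
  opcode bits[31:25]=0x39: jmp/J
  [24:0] imm=0 = #0

adi $2, #694614; jmp #0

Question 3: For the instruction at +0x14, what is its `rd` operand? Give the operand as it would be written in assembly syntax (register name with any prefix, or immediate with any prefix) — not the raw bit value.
$1

@+14  little-endian(fb f3 3b 22) = 0x223bf3fb
  op=0x223bf3fb>>25=0x11 ⇒ adi (RI)
  rd@[24:21]=0x1 ⇒ $1
  imm@[20:0]=0x1bf3fb ⇒ #1831931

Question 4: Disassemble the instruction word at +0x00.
[00] e9 6c e3 39 → 0x39e36ce9
  top 7b → 0x1c → shli [RI]
  rd: (w>>21)&0xf=0xf → $15
  imm: (w>>0)&0x1fffff=0x36ce9 → #224489

shli $15, #224489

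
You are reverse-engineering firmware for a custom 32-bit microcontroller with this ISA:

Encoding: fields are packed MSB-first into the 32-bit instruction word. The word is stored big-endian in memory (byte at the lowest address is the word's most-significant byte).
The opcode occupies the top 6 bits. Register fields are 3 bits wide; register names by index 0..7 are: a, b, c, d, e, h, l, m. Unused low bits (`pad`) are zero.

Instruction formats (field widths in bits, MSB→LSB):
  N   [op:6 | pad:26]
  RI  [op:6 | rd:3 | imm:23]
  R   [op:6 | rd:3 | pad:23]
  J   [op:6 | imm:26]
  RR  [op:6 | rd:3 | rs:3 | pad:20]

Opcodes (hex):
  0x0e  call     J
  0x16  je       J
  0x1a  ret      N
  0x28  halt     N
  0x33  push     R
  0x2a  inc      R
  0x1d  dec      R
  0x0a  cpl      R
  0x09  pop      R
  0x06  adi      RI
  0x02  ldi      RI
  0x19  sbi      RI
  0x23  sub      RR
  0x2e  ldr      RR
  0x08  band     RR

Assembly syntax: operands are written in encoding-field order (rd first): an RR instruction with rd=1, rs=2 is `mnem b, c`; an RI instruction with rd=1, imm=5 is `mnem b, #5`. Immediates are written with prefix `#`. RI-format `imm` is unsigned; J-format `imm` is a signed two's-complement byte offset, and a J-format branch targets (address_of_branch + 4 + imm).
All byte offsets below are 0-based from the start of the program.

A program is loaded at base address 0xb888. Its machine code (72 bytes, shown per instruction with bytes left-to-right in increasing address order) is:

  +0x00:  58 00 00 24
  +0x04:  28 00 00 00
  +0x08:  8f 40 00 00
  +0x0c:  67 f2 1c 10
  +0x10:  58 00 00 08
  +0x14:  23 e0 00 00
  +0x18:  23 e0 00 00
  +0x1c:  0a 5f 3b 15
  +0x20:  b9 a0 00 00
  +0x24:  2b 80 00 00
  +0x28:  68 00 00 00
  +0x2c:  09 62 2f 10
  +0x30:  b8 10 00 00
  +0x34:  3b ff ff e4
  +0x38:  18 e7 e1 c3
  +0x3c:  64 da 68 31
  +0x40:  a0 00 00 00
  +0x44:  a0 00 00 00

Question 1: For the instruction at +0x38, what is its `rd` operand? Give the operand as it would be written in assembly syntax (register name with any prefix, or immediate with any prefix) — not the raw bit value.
+0x38: 18 e7 e1 c3 ⇒ word 0x18e7e1c3 (big)
  opcode bits[31:26]=0x6: adi/RI
  rd: (w>>23)&0x7=0x1 → b
  imm: (w>>0)&0x7fffff=0x67e1c3 → #6808003

b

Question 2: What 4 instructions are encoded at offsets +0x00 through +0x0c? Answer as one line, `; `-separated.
[00] 58 00 00 24 → 0x58000024
  top 6b → 0x16 → je [J]
  imm@[25:0]=0x24 ⇒ #36
[04] 28 00 00 00 → 0x28000000
  top 6b → 0xa → cpl [R]
  rd@[25:23]=0x0 ⇒ a
[08] 8f 40 00 00 → 0x8f400000
  top 6b → 0x23 → sub [RR]
  rd@[25:23]=0x6 ⇒ l
  rs@[22:20]=0x4 ⇒ e
[0c] 67 f2 1c 10 → 0x67f21c10
  top 6b → 0x19 → sbi [RI]
  rd@[25:23]=0x7 ⇒ m
  imm@[22:0]=0x721c10 ⇒ #7478288

je #36; cpl a; sub l, e; sbi m, #7478288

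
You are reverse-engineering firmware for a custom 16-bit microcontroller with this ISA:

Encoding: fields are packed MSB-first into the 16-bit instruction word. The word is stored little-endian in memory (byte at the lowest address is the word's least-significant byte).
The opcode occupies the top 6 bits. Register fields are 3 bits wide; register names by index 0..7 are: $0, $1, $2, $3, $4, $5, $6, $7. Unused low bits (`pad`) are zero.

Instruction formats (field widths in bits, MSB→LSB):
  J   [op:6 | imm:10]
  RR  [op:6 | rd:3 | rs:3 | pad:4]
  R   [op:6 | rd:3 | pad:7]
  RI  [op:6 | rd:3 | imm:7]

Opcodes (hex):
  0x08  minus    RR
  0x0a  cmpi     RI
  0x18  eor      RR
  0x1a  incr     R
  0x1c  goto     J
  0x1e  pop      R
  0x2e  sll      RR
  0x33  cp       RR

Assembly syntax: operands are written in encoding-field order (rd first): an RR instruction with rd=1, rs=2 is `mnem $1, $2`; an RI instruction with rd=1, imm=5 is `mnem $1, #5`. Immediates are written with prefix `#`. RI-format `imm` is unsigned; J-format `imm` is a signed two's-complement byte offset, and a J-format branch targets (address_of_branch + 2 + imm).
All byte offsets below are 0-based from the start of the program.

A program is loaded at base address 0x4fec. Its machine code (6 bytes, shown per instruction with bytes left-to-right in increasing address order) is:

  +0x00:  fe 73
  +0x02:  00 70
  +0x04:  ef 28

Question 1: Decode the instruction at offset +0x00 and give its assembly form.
+0x00: fe 73 ⇒ word 0x73fe (little)
  op=0x73fe>>10=0x1c ⇒ goto (J)
  [9:0] imm=1022 (s10→-2) = #-2

goto #-2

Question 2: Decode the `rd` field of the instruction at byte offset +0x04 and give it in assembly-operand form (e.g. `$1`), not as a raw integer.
$1

[04] ef 28 → 0x28ef
  opcode bits[15:10]=0xa: cmpi/RI
  rd: (w>>7)&0x7=0x1 → $1
  imm: (w>>0)&0x7f=0x6f → #111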